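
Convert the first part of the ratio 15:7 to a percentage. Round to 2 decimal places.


Total parts = 15 + 7 = 22
First part fraction = 15/22
Percentage = (15/22) * 100
= 0.681818 * 100
= 68.18%

68.18


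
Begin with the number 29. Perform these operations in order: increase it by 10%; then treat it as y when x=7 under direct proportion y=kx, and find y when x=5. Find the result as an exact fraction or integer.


Start with 29.
Step 1: Increase by 10%: 29 * 110/100 = 319/10
Step 2: Direct prop: k = (319/10)/7; new y = k*5 = 319/10*5/7 = 319/14
Final result = 319/14

319/14


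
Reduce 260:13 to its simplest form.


Find GCD(260, 13)
GCD = 13
Divide both by 13: 260/13 = 20, 13/13 = 1
Simplified ratio = 20:1

20:1


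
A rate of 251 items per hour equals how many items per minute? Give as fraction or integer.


Converting from per hour to per minute
Rate = 251 items per hour
Divide by 60: 251/60
= 251/60 items per minute

251/60


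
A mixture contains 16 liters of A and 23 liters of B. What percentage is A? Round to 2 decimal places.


Volume of A = 16 L
Volume of B = 23 L
Total volume = 16 + 23 = 39 L
Percentage of A = (16/39) * 100
= 41.03%

41.03


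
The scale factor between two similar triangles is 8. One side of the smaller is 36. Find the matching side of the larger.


Similar triangles have proportional sides
Scale factor = 8
Smaller side = 36
Corresponding larger side = 36 * 8
= 288

288


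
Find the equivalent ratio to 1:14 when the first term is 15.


Original ratio: 1:14
First term target: 15
Scale factor = 15 / 1 = 15
Multiply second term: 14 * 15 = 210
Equivalent ratio = 15:210

15:210


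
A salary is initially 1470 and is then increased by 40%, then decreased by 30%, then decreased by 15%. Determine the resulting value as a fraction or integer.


Start: 1470
Step 1: increase by 40% => multiply by 140/100
  1470 * 140/100 = 2058
Step 2: decrease by 30% => multiply by 70/100
  2058 * 70/100 = 7203/5
Step 3: decrease by 15% => multiply by 85/100
  7203/5 * 85/100 = 122451/100
Final value = 122451/100

122451/100


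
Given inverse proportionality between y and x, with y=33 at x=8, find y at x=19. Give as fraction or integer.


Inverse proportion: y = k/x
Find k: k = 8 * 33 = 264
Compute y at x=19: y = 264/19
y = 264/19

264/19


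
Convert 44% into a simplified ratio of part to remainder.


Part = 44%, Remainder = 56%
Ratio = 44:56
GCD(44, 56) = 4
Simplify: 11:14 = 11:14

11:14


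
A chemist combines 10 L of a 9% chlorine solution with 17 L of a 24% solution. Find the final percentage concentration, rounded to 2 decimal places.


Solute in mixture 1 = 9% of 10 L = 10*9/100 = 9/10 L
Solute in mixture 2 = 24% of 17 L = 17*24/100 = 102/25 L
Total solute = 9/10 + 102/25 = 249/50 L
Total volume = 10 + 17 = 27 L
Final concentration = 249/50/27 * 100 = 18.44%

18.44


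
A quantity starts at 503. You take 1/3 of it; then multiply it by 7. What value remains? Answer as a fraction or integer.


Start with 503.
Step 1: Take 1/3: 503 * 1/3 = 503/3
Step 2: Multiply by 7: 503/3 * 7 = 3521/3
Final result = 3521/3

3521/3


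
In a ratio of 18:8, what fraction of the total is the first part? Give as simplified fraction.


Total parts = 18 + 8 = 26
First part fraction = 18/26
Simplify: 18/26 = 9/13

9/13


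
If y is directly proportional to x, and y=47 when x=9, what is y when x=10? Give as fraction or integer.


Direct proportion: y = kx
Find k: k = 47/9 = 47/9
Compute y at x=10: y = 47/9 * 10
y = 470/9

470/9


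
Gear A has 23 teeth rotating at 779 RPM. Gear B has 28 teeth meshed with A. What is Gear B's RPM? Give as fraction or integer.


Gear ratio: teeth_A * RPM_A = teeth_B * RPM_B
23 * 779 = 28 * RPM_B
17917 = 28 * RPM_B
RPM_B = 17917 / 28
RPM_B = 17917/28

17917/28


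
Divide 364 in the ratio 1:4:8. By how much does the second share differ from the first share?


Total parts = 1 + 4 + 8 = 13
Value per part = 364 / 13 = 28
Shares: 1*28=28, 4*28=112, 8*28=224
Second share = 112, first share = 28
Difference = |112 - 28| = 84

84


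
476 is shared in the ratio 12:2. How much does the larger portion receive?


Total parts = 12 + 2 = 14
Value per part = 476 / 14 = 34
First share = 12 * 34 = 408
Second share = 2 * 34 = 68
Larger share = 408

408


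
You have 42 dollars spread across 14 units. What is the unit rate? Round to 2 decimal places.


Total dollars = 42
Number of units = 14
Unit rate = 42 / 14
= 3 dollars per unit

3


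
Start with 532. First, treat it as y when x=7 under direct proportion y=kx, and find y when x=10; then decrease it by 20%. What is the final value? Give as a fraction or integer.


Start with 532.
Step 1: Direct prop: k = (532)/7; new y = k*10 = 532*10/7 = 760
Step 2: Decrease by 20%: 760 * 80/100 = 608
Final result = 608

608


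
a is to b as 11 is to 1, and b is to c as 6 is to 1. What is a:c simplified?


Given a:b = 11:1 and b:c = 6:1
Make b consistent. Multiply first ratio by 6: a:b = 66:6
Multiply second ratio by 1: b:c = 6:1
Now b = 6 in both, so a:b:c = 66:6:1
Therefore a:c = 66:1
Simplify by GCD: a:c = 66:1

66:1


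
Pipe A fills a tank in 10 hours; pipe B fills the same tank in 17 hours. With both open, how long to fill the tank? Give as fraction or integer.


Rate of A = 1/10 job per hour
Rate of B = 1/17 job per hour
Combined rate = 1/10 + 1/17
Find common denominator: (17 + 10)/(10*17) = 27/170
Combined rate = 27/170 job per hour
Time together = 1 / (27/170) = 170/27 hours

170/27


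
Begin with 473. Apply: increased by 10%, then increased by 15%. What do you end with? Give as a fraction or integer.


Start: 473
Step 1: increase by 10% => multiply by 110/100
  473 * 110/100 = 5203/10
Step 2: increase by 15% => multiply by 115/100
  5203/10 * 115/100 = 119669/200
Final value = 119669/200

119669/200


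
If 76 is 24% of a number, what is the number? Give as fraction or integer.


Given: 76 is 24% of the whole
Set up: 76 = 24/100 * whole
whole = 76 * 100 / 24
whole = 7600 / 24
whole = 950/3

950/3


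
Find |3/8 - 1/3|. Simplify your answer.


Simplify: 3/8 = 3/8 and 1/3 = 1/3
Find common denominator: LCD = 24
Convert: 9/24 and 8/24
Difference = |9 - 8|/24 = 1/24
Simplified = 1/24

1/24


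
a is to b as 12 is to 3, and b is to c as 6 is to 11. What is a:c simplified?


Given a:b = 12:3 and b:c = 6:11
Make b consistent. Multiply first ratio by 6: a:b = 72:18
Multiply second ratio by 3: b:c = 18:33
Now b = 18 in both, so a:b:c = 72:18:33
Therefore a:c = 72:33
Simplify by GCD: a:c = 24:11

24:11


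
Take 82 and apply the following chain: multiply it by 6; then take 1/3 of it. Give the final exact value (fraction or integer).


Start with 82.
Step 1: Multiply by 6: 82 * 6 = 492
Step 2: Take 1/3: 492 * 1/3 = 164
Final result = 164

164


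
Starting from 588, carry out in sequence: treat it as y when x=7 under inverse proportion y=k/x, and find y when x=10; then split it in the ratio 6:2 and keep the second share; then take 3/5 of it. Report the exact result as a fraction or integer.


Start with 588.
Step 1: Inverse prop: k = (588)*7; new y = k/10 = 588*7/10 = 2058/5
Step 2: Split 6:2, second share = 2058/5 * 2/8 = 1029/10
Step 3: Take 3/5: 1029/10 * 3/5 = 3087/50
Final result = 3087/50

3087/50


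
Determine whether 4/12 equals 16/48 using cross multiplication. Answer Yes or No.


Cross multiply to check 4/12 = 16/48
Left cross product: 4 * 48 = 192
Right cross product: 12 * 16 = 192
192 = 192
Equal, so proportions match => Yes

Yes


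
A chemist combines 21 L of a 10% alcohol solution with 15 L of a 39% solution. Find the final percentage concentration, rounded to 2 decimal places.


Solute in mixture 1 = 10% of 21 L = 21*10/100 = 21/10 L
Solute in mixture 2 = 39% of 15 L = 15*39/100 = 117/20 L
Total solute = 21/10 + 117/20 = 159/20 L
Total volume = 21 + 15 = 36 L
Final concentration = 159/20/36 * 100 = 22.08%

22.08


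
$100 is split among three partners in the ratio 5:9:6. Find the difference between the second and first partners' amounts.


Total parts = 5 + 9 + 6 = 20
Value per part = 100 / 20 = 5
Shares: 5*5=25, 9*5=45, 6*5=30
Second share = 45, first share = 25
Difference = |45 - 25| = 20

20


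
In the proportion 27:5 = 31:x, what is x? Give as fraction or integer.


Setting up: 27/5 = 31/x
Cross multiply: 27 * x = 5 * 31
27x = 155
x = 155/27
x = 155/27

155/27


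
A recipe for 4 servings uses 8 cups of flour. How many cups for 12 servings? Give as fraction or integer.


Original: 8 cups for 4 servings
Target servings = 12
Scaling factor = 12/4
New amount = 8 * 12/4
= 96/4
= 24 cups

24


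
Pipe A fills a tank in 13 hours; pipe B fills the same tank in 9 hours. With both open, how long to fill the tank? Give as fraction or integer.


Rate of A = 1/13 job per hour
Rate of B = 1/9 job per hour
Combined rate = 1/13 + 1/9
Find common denominator: (9 + 13)/(13*9) = 22/117
Combined rate = 22/117 job per hour
Time together = 1 / (22/117) = 117/22 hours

117/22


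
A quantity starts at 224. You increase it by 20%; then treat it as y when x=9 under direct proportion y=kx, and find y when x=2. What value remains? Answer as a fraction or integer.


Start with 224.
Step 1: Increase by 20%: 224 * 120/100 = 1344/5
Step 2: Direct prop: k = (1344/5)/9; new y = k*2 = 1344/5*2/9 = 896/15
Final result = 896/15

896/15


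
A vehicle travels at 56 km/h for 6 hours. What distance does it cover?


Using distance = speed * time
Speed = 56 km/h
Time = 6 hours
Distance = 56 * 6
= 336 km

336


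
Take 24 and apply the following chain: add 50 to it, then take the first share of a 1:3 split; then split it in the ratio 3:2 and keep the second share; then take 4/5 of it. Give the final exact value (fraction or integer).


Start with 24.
Step 1: Add 50: 24+50=74; split 1:3 first = 74*1/4 = 37/2
Step 2: Split 3:2, second share = 37/2 * 2/5 = 37/5
Step 3: Take 4/5: 37/5 * 4/5 = 148/25
Final result = 148/25

148/25


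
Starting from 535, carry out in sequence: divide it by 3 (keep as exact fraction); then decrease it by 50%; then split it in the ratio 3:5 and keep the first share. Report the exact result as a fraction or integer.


Start with 535.
Step 1: Divide by 3: 535 / 3 = 535/3
Step 2: Decrease by 50%: 535/3 * 50/100 = 535/6
Step 3: Split 3:5, first share = 535/6 * 3/8 = 535/16
Final result = 535/16

535/16


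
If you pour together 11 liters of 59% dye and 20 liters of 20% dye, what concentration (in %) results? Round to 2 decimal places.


Solute in mixture 1 = 59% of 11 L = 11*59/100 = 649/100 L
Solute in mixture 2 = 20% of 20 L = 20*20/100 = 4 L
Total solute = 649/100 + 4 = 1049/100 L
Total volume = 11 + 20 = 31 L
Final concentration = 1049/100/31 * 100 = 33.84%

33.84


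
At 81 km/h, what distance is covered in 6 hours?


Using distance = speed * time
Speed = 81 km/h
Time = 6 hours
Distance = 81 * 6
= 486 km

486


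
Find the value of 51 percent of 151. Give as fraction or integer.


Compute 51% of 151
Convert percentage: 51% = 51/100
Multiply: 151 * 51/100
= 7701/100
= 7701/100

7701/100


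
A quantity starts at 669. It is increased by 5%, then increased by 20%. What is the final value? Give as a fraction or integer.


Start: 669
Step 1: increase by 5% => multiply by 105/100
  669 * 105/100 = 14049/20
Step 2: increase by 20% => multiply by 120/100
  14049/20 * 120/100 = 42147/50
Final value = 42147/50

42147/50


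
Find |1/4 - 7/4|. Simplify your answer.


Simplify: 1/4 = 1/4 and 7/4 = 7/4
Find common denominator: LCD = 4
Convert: 1/4 and 7/4
Difference = |1 - 7|/4 = 6/4
Simplified = 3/2

3/2


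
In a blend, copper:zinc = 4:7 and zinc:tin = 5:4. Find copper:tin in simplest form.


Given a:b = 4:7 and b:c = 5:4
Make b consistent. Multiply first ratio by 5: a:b = 20:35
Multiply second ratio by 7: b:c = 35:28
Now b = 35 in both, so a:b:c = 20:35:28
Therefore a:c = 20:28
Simplify by GCD: a:c = 5:7

5:7


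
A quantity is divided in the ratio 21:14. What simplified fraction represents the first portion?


Total parts = 21 + 14 = 35
First part fraction = 21/35
Simplify: 21/35 = 3/5

3/5


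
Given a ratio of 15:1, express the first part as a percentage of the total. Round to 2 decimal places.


Total parts = 15 + 1 = 16
First part fraction = 15/16
Percentage = (15/16) * 100
= 0.9375 * 100
= 93.75%

93.75


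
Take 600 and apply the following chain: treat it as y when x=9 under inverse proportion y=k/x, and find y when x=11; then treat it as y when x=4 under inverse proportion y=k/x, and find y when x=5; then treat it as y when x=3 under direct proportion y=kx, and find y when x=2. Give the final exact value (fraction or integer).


Start with 600.
Step 1: Inverse prop: k = (600)*9; new y = k/11 = 600*9/11 = 5400/11
Step 2: Inverse prop: k = (5400/11)*4; new y = k/5 = 5400/11*4/5 = 4320/11
Step 3: Direct prop: k = (4320/11)/3; new y = k*2 = 4320/11*2/3 = 2880/11
Final result = 2880/11

2880/11


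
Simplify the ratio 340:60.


Find GCD(340, 60)
GCD = 20
Divide both by 20: 340/20 = 17, 60/20 = 3
Simplified ratio = 17:3

17:3


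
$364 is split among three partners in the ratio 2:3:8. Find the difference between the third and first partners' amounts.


Total parts = 2 + 3 + 8 = 13
Value per part = 364 / 13 = 28
Shares: 2*28=56, 3*28=84, 8*28=224
Third share = 224, first share = 56
Difference = |224 - 56| = 168

168


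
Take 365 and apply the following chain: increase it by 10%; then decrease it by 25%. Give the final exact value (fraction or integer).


Start with 365.
Step 1: Increase by 10%: 365 * 110/100 = 803/2
Step 2: Decrease by 25%: 803/2 * 75/100 = 2409/8
Final result = 2409/8

2409/8


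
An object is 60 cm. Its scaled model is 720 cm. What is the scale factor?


Original length = 60 cm
Scaled length = 720 cm
Scale factor = 720 / 60
= 12

12


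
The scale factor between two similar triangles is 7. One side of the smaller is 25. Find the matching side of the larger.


Similar triangles have proportional sides
Scale factor = 7
Smaller side = 25
Corresponding larger side = 25 * 7
= 175

175


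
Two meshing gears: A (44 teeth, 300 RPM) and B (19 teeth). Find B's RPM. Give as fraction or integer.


Gear ratio: teeth_A * RPM_A = teeth_B * RPM_B
44 * 300 = 19 * RPM_B
13200 = 19 * RPM_B
RPM_B = 13200 / 19
RPM_B = 13200/19

13200/19


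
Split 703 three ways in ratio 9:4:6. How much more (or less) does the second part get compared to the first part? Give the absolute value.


Total parts = 9 + 4 + 6 = 19
Value per part = 703 / 19 = 37
Shares: 9*37=333, 4*37=148, 6*37=222
Second share = 148, first share = 333
Difference = |148 - 333| = 185

185


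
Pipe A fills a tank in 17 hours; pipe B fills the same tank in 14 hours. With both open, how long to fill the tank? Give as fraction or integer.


Rate of A = 1/17 job per hour
Rate of B = 1/14 job per hour
Combined rate = 1/17 + 1/14
Find common denominator: (14 + 17)/(17*14) = 31/238
Combined rate = 31/238 job per hour
Time together = 1 / (31/238) = 238/31 hours

238/31


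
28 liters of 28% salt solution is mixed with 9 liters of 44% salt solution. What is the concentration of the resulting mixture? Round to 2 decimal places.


Solute in mixture 1 = 28% of 28 L = 28*28/100 = 196/25 L
Solute in mixture 2 = 44% of 9 L = 9*44/100 = 99/25 L
Total solute = 196/25 + 99/25 = 59/5 L
Total volume = 28 + 9 = 37 L
Final concentration = 59/5/37 * 100 = 31.89%

31.89


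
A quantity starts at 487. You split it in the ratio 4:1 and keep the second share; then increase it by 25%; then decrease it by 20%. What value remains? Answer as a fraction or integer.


Start with 487.
Step 1: Split 4:1, second share = 487 * 1/5 = 487/5
Step 2: Increase by 25%: 487/5 * 125/100 = 487/4
Step 3: Decrease by 20%: 487/4 * 80/100 = 487/5
Final result = 487/5

487/5


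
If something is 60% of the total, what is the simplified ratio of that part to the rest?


Part = 60%, Remainder = 40%
Ratio = 60:40
GCD(60, 40) = 20
Simplify: 3:2 = 3:2

3:2


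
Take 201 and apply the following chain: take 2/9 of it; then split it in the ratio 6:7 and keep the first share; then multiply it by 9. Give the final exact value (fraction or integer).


Start with 201.
Step 1: Take 2/9: 201 * 2/9 = 134/3
Step 2: Split 6:7, first share = 134/3 * 6/13 = 268/13
Step 3: Multiply by 9: 268/13 * 9 = 2412/13
Final result = 2412/13

2412/13


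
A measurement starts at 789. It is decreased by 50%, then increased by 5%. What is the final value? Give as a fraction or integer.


Start: 789
Step 1: decrease by 50% => multiply by 50/100
  789 * 50/100 = 789/2
Step 2: increase by 5% => multiply by 105/100
  789/2 * 105/100 = 16569/40
Final value = 16569/40

16569/40


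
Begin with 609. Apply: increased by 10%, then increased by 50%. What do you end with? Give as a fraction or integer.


Start: 609
Step 1: increase by 10% => multiply by 110/100
  609 * 110/100 = 6699/10
Step 2: increase by 50% => multiply by 150/100
  6699/10 * 150/100 = 20097/20
Final value = 20097/20

20097/20


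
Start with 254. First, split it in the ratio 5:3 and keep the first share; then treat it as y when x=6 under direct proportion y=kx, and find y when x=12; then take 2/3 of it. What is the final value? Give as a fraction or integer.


Start with 254.
Step 1: Split 5:3, first share = 254 * 5/8 = 635/4
Step 2: Direct prop: k = (635/4)/6; new y = k*12 = 635/4*12/6 = 635/2
Step 3: Take 2/3: 635/2 * 2/3 = 635/3
Final result = 635/3

635/3


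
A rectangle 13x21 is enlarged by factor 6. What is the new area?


Original dimensions: 13 x 21
Enlargement factor = 6
New width = 13 * 6 = 78
New height = 21 * 6 = 126
New area = 78 * 126 = 9828

9828


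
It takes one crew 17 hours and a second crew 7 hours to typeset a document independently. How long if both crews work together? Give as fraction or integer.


Rate of A = 1/17 job per hour
Rate of B = 1/7 job per hour
Combined rate = 1/17 + 1/7
Find common denominator: (7 + 17)/(17*7) = 24/119
Combined rate = 24/119 job per hour
Time together = 1 / (24/119) = 119/24 hours

119/24


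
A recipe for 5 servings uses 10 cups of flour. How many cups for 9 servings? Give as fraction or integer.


Original: 10 cups for 5 servings
Target servings = 9
Scaling factor = 9/5
New amount = 10 * 9/5
= 90/5
= 18 cups

18


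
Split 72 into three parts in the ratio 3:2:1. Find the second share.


Ratio = 3:2:1
Total parts = 3 + 2 + 1 = 6
Value per part = 72 / 6 = 12
First share = 3 * 12 = 36
Middle share = 2 * 12 = 24
Third share = 1 * 12 = 12

24


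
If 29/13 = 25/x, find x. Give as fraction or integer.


Setting up: 29/13 = 25/x
Cross multiply: 29 * x = 13 * 25
29x = 325
x = 325/29
x = 325/29

325/29


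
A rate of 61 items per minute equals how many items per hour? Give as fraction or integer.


Converting from per minute to per hour
Rate = 61 items per minute
Multiply by 60: 61 * 60
= 3660 items per hour

3660


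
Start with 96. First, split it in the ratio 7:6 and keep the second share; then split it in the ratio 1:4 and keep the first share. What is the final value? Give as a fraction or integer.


Start with 96.
Step 1: Split 7:6, second share = 96 * 6/13 = 576/13
Step 2: Split 1:4, first share = 576/13 * 1/5 = 576/65
Final result = 576/65

576/65


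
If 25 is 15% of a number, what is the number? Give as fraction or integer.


Given: 25 is 15% of the whole
Set up: 25 = 15/100 * whole
whole = 25 * 100 / 15
whole = 2500 / 15
whole = 500/3

500/3


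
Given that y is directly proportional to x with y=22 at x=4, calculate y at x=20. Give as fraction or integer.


Direct proportion: y = kx
Find k: k = 22/4 = 11/2
Compute y at x=20: y = 11/2 * 20
y = 110

110


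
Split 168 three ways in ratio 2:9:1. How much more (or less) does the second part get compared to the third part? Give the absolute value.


Total parts = 2 + 9 + 1 = 12
Value per part = 168 / 12 = 14
Shares: 2*14=28, 9*14=126, 1*14=14
Second share = 126, third share = 14
Difference = |126 - 14| = 112

112


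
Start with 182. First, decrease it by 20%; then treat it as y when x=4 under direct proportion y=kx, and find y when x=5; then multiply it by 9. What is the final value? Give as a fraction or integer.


Start with 182.
Step 1: Decrease by 20%: 182 * 80/100 = 728/5
Step 2: Direct prop: k = (728/5)/4; new y = k*5 = 728/5*5/4 = 182
Step 3: Multiply by 9: 182 * 9 = 1638
Final result = 1638

1638


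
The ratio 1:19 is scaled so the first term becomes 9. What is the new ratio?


Original ratio: 1:19
First term target: 9
Scale factor = 9 / 1 = 9
Multiply second term: 19 * 9 = 171
Equivalent ratio = 9:171

9:171


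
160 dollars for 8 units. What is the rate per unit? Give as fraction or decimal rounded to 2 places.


Total dollars = 160
Number of units = 8
Unit rate = 160 / 8
= 20 dollars per unit

20


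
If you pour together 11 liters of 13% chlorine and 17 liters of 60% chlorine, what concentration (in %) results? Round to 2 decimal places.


Solute in mixture 1 = 13% of 11 L = 11*13/100 = 143/100 L
Solute in mixture 2 = 60% of 17 L = 17*60/100 = 51/5 L
Total solute = 143/100 + 51/5 = 1163/100 L
Total volume = 11 + 17 = 28 L
Final concentration = 1163/100/28 * 100 = 41.54%

41.54


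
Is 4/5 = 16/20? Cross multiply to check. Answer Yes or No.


Cross multiply to check 4/5 = 16/20
Left cross product: 4 * 20 = 80
Right cross product: 5 * 16 = 80
80 = 80
Equal, so proportions match => Yes

Yes


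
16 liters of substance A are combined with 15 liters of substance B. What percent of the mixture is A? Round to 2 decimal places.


Volume of A = 16 L
Volume of B = 15 L
Total volume = 16 + 15 = 31 L
Percentage of A = (16/31) * 100
= 51.61%

51.61


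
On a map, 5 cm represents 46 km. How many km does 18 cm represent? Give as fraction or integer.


Map scale: 5 cm = 46 km
Measured distance on map = 18 cm
Set up proportion: 18 * 46 / 5
= 828 / 5
= 828/5 km

828/5


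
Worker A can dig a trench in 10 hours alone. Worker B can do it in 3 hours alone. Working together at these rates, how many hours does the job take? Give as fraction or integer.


Rate of A = 1/10 job per hour
Rate of B = 1/3 job per hour
Combined rate = 1/10 + 1/3
Find common denominator: (3 + 10)/(10*3) = 13/30
Combined rate = 13/30 job per hour
Time together = 1 / (13/30) = 30/13 hours

30/13


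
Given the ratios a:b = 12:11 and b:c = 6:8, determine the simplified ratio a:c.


Given a:b = 12:11 and b:c = 6:8
Make b consistent. Multiply first ratio by 6: a:b = 72:66
Multiply second ratio by 11: b:c = 66:88
Now b = 66 in both, so a:b:c = 72:66:88
Therefore a:c = 72:88
Simplify by GCD: a:c = 9:11

9:11


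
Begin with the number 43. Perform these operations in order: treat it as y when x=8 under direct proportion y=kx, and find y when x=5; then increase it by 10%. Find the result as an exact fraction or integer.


Start with 43.
Step 1: Direct prop: k = (43)/8; new y = k*5 = 43*5/8 = 215/8
Step 2: Increase by 10%: 215/8 * 110/100 = 473/16
Final result = 473/16

473/16


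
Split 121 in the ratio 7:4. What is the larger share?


Total parts = 7 + 4 = 11
Value per part = 121 / 11 = 11
First share = 7 * 11 = 77
Second share = 4 * 11 = 44
Larger share = 77

77


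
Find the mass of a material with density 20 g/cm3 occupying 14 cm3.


Using mass = density * volume
Density = 20 g/cm3
Volume = 14 cm3
Mass = 20 * 14
= 280 g

280


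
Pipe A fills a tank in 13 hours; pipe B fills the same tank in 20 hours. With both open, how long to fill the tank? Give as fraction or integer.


Rate of A = 1/13 job per hour
Rate of B = 1/20 job per hour
Combined rate = 1/13 + 1/20
Find common denominator: (20 + 13)/(13*20) = 33/260
Combined rate = 33/260 job per hour
Time together = 1 / (33/260) = 260/33 hours

260/33


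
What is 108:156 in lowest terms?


Find GCD(108, 156)
GCD = 12
Divide both by 12: 108/12 = 9, 156/12 = 13
Simplified ratio = 9:13

9:13


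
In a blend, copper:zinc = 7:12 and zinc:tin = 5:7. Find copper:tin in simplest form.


Given a:b = 7:12 and b:c = 5:7
Make b consistent. Multiply first ratio by 5: a:b = 35:60
Multiply second ratio by 12: b:c = 60:84
Now b = 60 in both, so a:b:c = 35:60:84
Therefore a:c = 35:84
Simplify by GCD: a:c = 5:12

5:12


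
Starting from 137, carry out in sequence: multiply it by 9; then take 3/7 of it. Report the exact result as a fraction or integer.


Start with 137.
Step 1: Multiply by 9: 137 * 9 = 1233
Step 2: Take 3/7: 1233 * 3/7 = 3699/7
Final result = 3699/7

3699/7


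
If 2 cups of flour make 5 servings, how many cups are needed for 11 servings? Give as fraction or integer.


Original: 2 cups for 5 servings
Target servings = 11
Scaling factor = 11/5
New amount = 2 * 11/5
= 22/5
= 22/5 cups

22/5


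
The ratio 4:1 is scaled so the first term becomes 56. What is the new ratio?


Original ratio: 4:1
First term target: 56
Scale factor = 56 / 4 = 14
Multiply second term: 1 * 14 = 14
Equivalent ratio = 56:14

56:14


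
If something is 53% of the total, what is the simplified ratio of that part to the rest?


Part = 53%, Remainder = 47%
Ratio = 53:47
GCD(53, 47) = 1
Simplify: 53:47 = 53:47

53:47


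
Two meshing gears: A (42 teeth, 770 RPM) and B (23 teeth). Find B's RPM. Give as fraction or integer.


Gear ratio: teeth_A * RPM_A = teeth_B * RPM_B
42 * 770 = 23 * RPM_B
32340 = 23 * RPM_B
RPM_B = 32340 / 23
RPM_B = 32340/23

32340/23


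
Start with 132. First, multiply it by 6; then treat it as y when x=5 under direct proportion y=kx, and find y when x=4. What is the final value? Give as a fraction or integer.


Start with 132.
Step 1: Multiply by 6: 132 * 6 = 792
Step 2: Direct prop: k = (792)/5; new y = k*4 = 792*4/5 = 3168/5
Final result = 3168/5

3168/5


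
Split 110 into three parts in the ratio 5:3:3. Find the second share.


Ratio = 5:3:3
Total parts = 5 + 3 + 3 = 11
Value per part = 110 / 11 = 10
First share = 5 * 10 = 50
Middle share = 3 * 10 = 30
Third share = 3 * 10 = 30

30


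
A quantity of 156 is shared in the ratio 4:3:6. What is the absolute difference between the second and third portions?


Total parts = 4 + 3 + 6 = 13
Value per part = 156 / 13 = 12
Shares: 4*12=48, 3*12=36, 6*12=72
Second share = 36, third share = 72
Difference = |36 - 72| = 36

36


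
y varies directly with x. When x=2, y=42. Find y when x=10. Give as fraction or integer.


Direct proportion: y = kx
Find k: k = 42/2 = 21
Compute y at x=10: y = 21 * 10
y = 210

210


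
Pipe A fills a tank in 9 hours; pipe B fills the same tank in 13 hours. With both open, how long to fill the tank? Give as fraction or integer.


Rate of A = 1/9 job per hour
Rate of B = 1/13 job per hour
Combined rate = 1/9 + 1/13
Find common denominator: (13 + 9)/(9*13) = 22/117
Combined rate = 22/117 job per hour
Time together = 1 / (22/117) = 117/22 hours

117/22


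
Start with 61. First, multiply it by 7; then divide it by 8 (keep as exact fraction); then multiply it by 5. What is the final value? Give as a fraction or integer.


Start with 61.
Step 1: Multiply by 7: 61 * 7 = 427
Step 2: Divide by 8: 427 / 8 = 427/8
Step 3: Multiply by 5: 427/8 * 5 = 2135/8
Final result = 2135/8

2135/8


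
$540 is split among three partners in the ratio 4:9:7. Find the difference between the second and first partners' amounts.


Total parts = 4 + 9 + 7 = 20
Value per part = 540 / 20 = 27
Shares: 4*27=108, 9*27=243, 7*27=189
Second share = 243, first share = 108
Difference = |243 - 108| = 135

135


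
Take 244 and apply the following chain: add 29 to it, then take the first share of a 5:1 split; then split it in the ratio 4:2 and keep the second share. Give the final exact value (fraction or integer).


Start with 244.
Step 1: Add 29: 244+29=273; split 5:1 first = 273*5/6 = 455/2
Step 2: Split 4:2, second share = 455/2 * 2/6 = 455/6
Final result = 455/6

455/6


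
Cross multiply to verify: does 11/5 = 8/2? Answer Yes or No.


Cross multiply to check 11/5 = 8/2
Left cross product: 11 * 2 = 22
Right cross product: 5 * 8 = 40
22 != 40
Not equal, so proportions differ => No

No


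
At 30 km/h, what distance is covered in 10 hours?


Using distance = speed * time
Speed = 30 km/h
Time = 10 hours
Distance = 30 * 10
= 300 km

300


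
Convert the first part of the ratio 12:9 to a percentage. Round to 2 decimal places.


Total parts = 12 + 9 = 21
First part fraction = 12/21
Percentage = (12/21) * 100
= 0.571429 * 100
= 57.14%

57.14


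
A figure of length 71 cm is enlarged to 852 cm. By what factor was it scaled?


Original length = 71 cm
Scaled length = 852 cm
Scale factor = 852 / 71
= 12

12


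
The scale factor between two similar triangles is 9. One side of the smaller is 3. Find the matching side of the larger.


Similar triangles have proportional sides
Scale factor = 9
Smaller side = 3
Corresponding larger side = 3 * 9
= 27

27


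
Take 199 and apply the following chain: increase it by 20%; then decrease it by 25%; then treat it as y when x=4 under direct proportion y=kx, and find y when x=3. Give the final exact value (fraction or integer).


Start with 199.
Step 1: Increase by 20%: 199 * 120/100 = 1194/5
Step 2: Decrease by 25%: 1194/5 * 75/100 = 1791/10
Step 3: Direct prop: k = (1791/10)/4; new y = k*3 = 1791/10*3/4 = 5373/40
Final result = 5373/40

5373/40


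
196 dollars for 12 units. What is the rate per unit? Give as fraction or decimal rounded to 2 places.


Total dollars = 196
Number of units = 12
Unit rate = 196 / 12
= 16.33 dollars per unit

16.33


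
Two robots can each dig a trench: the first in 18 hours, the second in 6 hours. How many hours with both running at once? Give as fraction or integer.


Rate of A = 1/18 job per hour
Rate of B = 1/6 job per hour
Combined rate = 1/18 + 1/6
Find common denominator: (6 + 18)/(18*6) = 24/108
Combined rate = 2/9 job per hour
Time together = 1 / (2/9) = 9/2 hours

9/2


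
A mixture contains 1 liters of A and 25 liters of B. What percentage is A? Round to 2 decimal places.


Volume of A = 1 L
Volume of B = 25 L
Total volume = 1 + 25 = 26 L
Percentage of A = (1/26) * 100
= 3.85%

3.85


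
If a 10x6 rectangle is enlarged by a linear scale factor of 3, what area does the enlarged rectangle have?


Original dimensions: 10 x 6
Enlargement factor = 3
New width = 10 * 3 = 30
New height = 6 * 3 = 18
New area = 30 * 18 = 540

540


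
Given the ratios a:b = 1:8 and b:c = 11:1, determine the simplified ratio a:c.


Given a:b = 1:8 and b:c = 11:1
Make b consistent. Multiply first ratio by 11: a:b = 11:88
Multiply second ratio by 8: b:c = 88:8
Now b = 88 in both, so a:b:c = 11:88:8
Therefore a:c = 11:8
Simplify by GCD: a:c = 11:8

11:8


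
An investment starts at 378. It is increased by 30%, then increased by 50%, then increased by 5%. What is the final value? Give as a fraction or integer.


Start: 378
Step 1: increase by 30% => multiply by 130/100
  378 * 130/100 = 2457/5
Step 2: increase by 50% => multiply by 150/100
  2457/5 * 150/100 = 7371/10
Step 3: increase by 5% => multiply by 105/100
  7371/10 * 105/100 = 154791/200
Final value = 154791/200

154791/200


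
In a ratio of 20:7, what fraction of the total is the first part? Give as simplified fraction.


Total parts = 20 + 7 = 27
First part fraction = 20/27
Simplify: 20/27 = 20/27

20/27


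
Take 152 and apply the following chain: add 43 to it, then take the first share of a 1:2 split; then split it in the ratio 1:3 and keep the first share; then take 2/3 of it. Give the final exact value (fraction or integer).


Start with 152.
Step 1: Add 43: 152+43=195; split 1:2 first = 195*1/3 = 65
Step 2: Split 1:3, first share = 65 * 1/4 = 65/4
Step 3: Take 2/3: 65/4 * 2/3 = 65/6
Final result = 65/6

65/6


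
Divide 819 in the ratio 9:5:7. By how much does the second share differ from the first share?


Total parts = 9 + 5 + 7 = 21
Value per part = 819 / 21 = 39
Shares: 9*39=351, 5*39=195, 7*39=273
Second share = 195, first share = 351
Difference = |195 - 351| = 156

156


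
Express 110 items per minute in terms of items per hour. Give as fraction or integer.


Converting from per minute to per hour
Rate = 110 items per minute
Multiply by 60: 110 * 60
= 6600 items per hour

6600


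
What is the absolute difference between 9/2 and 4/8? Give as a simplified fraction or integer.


Simplify: 9/2 = 9/2 and 4/8 = 1/2
Find common denominator: LCD = 2
Convert: 9/2 and 1/2
Difference = |9 - 1|/2 = 8/2
Simplified = 4

4


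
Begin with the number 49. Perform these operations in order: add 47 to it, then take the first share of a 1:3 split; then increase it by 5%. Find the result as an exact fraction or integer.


Start with 49.
Step 1: Add 47: 49+47=96; split 1:3 first = 96*1/4 = 24
Step 2: Increase by 5%: 24 * 105/100 = 126/5
Final result = 126/5

126/5


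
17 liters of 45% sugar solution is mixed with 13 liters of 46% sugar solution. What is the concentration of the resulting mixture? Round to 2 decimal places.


Solute in mixture 1 = 45% of 17 L = 17*45/100 = 153/20 L
Solute in mixture 2 = 46% of 13 L = 13*46/100 = 299/50 L
Total solute = 153/20 + 299/50 = 1363/100 L
Total volume = 17 + 13 = 30 L
Final concentration = 1363/100/30 * 100 = 45.43%

45.43


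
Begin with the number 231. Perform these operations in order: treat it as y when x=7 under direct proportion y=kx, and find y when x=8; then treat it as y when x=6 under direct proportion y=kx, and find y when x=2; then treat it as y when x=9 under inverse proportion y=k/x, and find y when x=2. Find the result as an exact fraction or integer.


Start with 231.
Step 1: Direct prop: k = (231)/7; new y = k*8 = 231*8/7 = 264
Step 2: Direct prop: k = (264)/6; new y = k*2 = 264*2/6 = 88
Step 3: Inverse prop: k = (88)*9; new y = k/2 = 88*9/2 = 396
Final result = 396

396


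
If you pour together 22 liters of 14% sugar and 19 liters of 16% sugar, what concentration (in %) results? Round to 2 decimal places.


Solute in mixture 1 = 14% of 22 L = 22*14/100 = 77/25 L
Solute in mixture 2 = 16% of 19 L = 19*16/100 = 76/25 L
Total solute = 77/25 + 76/25 = 153/25 L
Total volume = 22 + 19 = 41 L
Final concentration = 153/25/41 * 100 = 14.93%

14.93


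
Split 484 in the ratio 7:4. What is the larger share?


Total parts = 7 + 4 = 11
Value per part = 484 / 11 = 44
First share = 7 * 44 = 308
Second share = 4 * 44 = 176
Larger share = 308

308


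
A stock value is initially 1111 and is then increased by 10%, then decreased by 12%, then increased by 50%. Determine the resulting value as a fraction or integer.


Start: 1111
Step 1: increase by 10% => multiply by 110/100
  1111 * 110/100 = 12221/10
Step 2: decrease by 12% => multiply by 88/100
  12221/10 * 88/100 = 134431/125
Step 3: increase by 50% => multiply by 150/100
  134431/125 * 150/100 = 403293/250
Final value = 403293/250

403293/250


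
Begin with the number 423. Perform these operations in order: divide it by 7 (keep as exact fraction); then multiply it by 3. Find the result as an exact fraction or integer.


Start with 423.
Step 1: Divide by 7: 423 / 7 = 423/7
Step 2: Multiply by 3: 423/7 * 3 = 1269/7
Final result = 1269/7

1269/7


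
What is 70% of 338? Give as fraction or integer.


Compute 70% of 338
Convert percentage: 70% = 70/100
Multiply: 338 * 70/100
= 23660/100
= 1183/5

1183/5


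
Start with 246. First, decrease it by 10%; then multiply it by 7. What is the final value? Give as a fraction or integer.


Start with 246.
Step 1: Decrease by 10%: 246 * 90/100 = 1107/5
Step 2: Multiply by 7: 1107/5 * 7 = 7749/5
Final result = 7749/5

7749/5


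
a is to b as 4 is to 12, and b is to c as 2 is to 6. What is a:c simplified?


Given a:b = 4:12 and b:c = 2:6
Make b consistent. Multiply first ratio by 2: a:b = 8:24
Multiply second ratio by 12: b:c = 24:72
Now b = 24 in both, so a:b:c = 8:24:72
Therefore a:c = 8:72
Simplify by GCD: a:c = 1:9

1:9


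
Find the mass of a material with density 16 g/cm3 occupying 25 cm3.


Using mass = density * volume
Density = 16 g/cm3
Volume = 25 cm3
Mass = 16 * 25
= 400 g

400


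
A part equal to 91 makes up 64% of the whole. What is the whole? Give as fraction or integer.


Given: 91 is 64% of the whole
Set up: 91 = 64/100 * whole
whole = 91 * 100 / 64
whole = 9100 / 64
whole = 2275/16

2275/16


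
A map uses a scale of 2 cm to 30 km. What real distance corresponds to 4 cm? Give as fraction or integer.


Map scale: 2 cm = 30 km
Measured distance on map = 4 cm
Set up proportion: 4 * 30 / 2
= 120 / 2
= 60 km

60


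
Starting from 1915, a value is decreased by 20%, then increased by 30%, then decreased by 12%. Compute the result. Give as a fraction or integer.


Start: 1915
Step 1: decrease by 20% => multiply by 80/100
  1915 * 80/100 = 1532
Step 2: increase by 30% => multiply by 130/100
  1532 * 130/100 = 9958/5
Step 3: decrease by 12% => multiply by 88/100
  9958/5 * 88/100 = 219076/125
Final value = 219076/125

219076/125


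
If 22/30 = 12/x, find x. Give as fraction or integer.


Setting up: 22/30 = 12/x
Cross multiply: 22 * x = 30 * 12
22x = 360
x = 360/22
x = 180/11

180/11


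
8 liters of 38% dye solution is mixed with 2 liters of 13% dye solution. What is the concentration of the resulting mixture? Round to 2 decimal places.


Solute in mixture 1 = 38% of 8 L = 8*38/100 = 76/25 L
Solute in mixture 2 = 13% of 2 L = 2*13/100 = 13/50 L
Total solute = 76/25 + 13/50 = 33/10 L
Total volume = 8 + 2 = 10 L
Final concentration = 33/10/10 * 100 = 33.00%

33.00


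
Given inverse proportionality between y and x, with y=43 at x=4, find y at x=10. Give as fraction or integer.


Inverse proportion: y = k/x
Find k: k = 4 * 43 = 172
Compute y at x=10: y = 172/10
y = 86/5

86/5


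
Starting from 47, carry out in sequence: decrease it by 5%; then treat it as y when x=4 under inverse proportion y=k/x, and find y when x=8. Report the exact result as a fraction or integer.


Start with 47.
Step 1: Decrease by 5%: 47 * 95/100 = 893/20
Step 2: Inverse prop: k = (893/20)*4; new y = k/8 = 893/20*4/8 = 893/40
Final result = 893/40

893/40


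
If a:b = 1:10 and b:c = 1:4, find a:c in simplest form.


Given a:b = 1:10 and b:c = 1:4
Make b consistent. Multiply first ratio by 1: a:b = 1:10
Multiply second ratio by 10: b:c = 10:40
Now b = 10 in both, so a:b:c = 1:10:40
Therefore a:c = 1:40
Simplify by GCD: a:c = 1:40

1:40


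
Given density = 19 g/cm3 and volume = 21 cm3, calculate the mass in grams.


Using mass = density * volume
Density = 19 g/cm3
Volume = 21 cm3
Mass = 19 * 21
= 399 g

399


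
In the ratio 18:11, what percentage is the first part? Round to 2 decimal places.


Total parts = 18 + 11 = 29
First part fraction = 18/29
Percentage = (18/29) * 100
= 0.62069 * 100
= 62.07%

62.07


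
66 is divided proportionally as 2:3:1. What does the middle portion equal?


Ratio = 2:3:1
Total parts = 2 + 3 + 1 = 6
Value per part = 66 / 6 = 11
First share = 2 * 11 = 22
Middle share = 3 * 11 = 33
Third share = 1 * 11 = 11

33


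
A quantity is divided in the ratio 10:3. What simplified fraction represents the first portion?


Total parts = 10 + 3 = 13
First part fraction = 10/13
Simplify: 10/13 = 10/13

10/13


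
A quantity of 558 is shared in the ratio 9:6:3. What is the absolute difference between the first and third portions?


Total parts = 9 + 6 + 3 = 18
Value per part = 558 / 18 = 31
Shares: 9*31=279, 6*31=186, 3*31=93
First share = 279, third share = 93
Difference = |279 - 93| = 186

186


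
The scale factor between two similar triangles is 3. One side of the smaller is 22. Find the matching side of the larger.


Similar triangles have proportional sides
Scale factor = 3
Smaller side = 22
Corresponding larger side = 22 * 3
= 66

66
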